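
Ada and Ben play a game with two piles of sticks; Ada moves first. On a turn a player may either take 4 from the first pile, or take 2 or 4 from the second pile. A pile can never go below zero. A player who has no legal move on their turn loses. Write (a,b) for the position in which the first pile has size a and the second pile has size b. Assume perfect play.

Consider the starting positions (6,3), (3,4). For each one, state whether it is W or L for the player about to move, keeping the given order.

(6,3): L, (3,4): W

Compute win/loss labels from the base case upward. A position with no move is L. Any other position is W if it can reach an L in one move, else L.
No move ever increases a pile, so every position that can arise here has a ≤ 6 and b ≤ 4; it is enough to label the cells with 0 ≤ a ≤ 6 and 0 ≤ b ≤ 4.
Every move lowers a or b (never raises either), so fill the grid row by row in increasing a, and left to right within a row: each cell's successors are then already labelled.
      b=0  b=1  b=2  b=3  b=4
a=0:    L    L    W    W    W
a=1:    L    L    W    W    W
a=2:    L    L    W    W    W
a=3:    L    L    W    W    W
a=4:    W    W    L    L    W
a=5:    W    W    L    L    W
a=6:    W    W    L    L    W
Cells with no legal move (terminal, hence L): (0,0), (0,1), (1,0), (1,1), (2,0), (2,1), (3,0), (3,1).
The remaining L cells, each justified by listing all of its moves:
(4,2): moves to (0,2)(W), (4,0)(W); every one is W ⇒ L
(4,3): moves to (0,3)(W), (4,1)(W); every one is W ⇒ L
(5,2): moves to (1,2)(W), (5,0)(W); every one is W ⇒ L
(5,3): moves to (1,3)(W), (5,1)(W); every one is W ⇒ L
(6,2): moves to (2,2)(W), (6,0)(W); every one is W ⇒ L
(6,3): moves to (2,3)(W), (6,1)(W); every one is W ⇒ L
Every other cell has at least one move into one of the L cells above, so it is W.
(6,3): one of the L cells justified above, so L
(3,4): the move to (3,0) reaches an L cell, so W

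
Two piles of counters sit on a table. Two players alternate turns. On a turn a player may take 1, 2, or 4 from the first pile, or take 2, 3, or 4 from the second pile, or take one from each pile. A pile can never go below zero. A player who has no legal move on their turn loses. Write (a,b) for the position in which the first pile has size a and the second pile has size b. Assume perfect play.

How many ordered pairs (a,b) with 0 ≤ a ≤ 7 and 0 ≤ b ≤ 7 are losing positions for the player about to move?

20

Classify positions by backward induction: terminal positions (no move available) are L. From any other position, the mover wins iff some move reaches an L.
Every move lowers a or b (never raises either), so fill the grid row by row in increasing a, and left to right within a row: each cell's successors are then already labelled.
      b=0  b=1  b=2  b=3  b=4  b=5  b=6  b=7
a=0:    L    L    W    W    W    W    L    L
a=1:    W    W    W    L    L    W    W    W
a=2:    W    W    L    W    W    W    W    W
a=3:    L    L    W    W    W    W    L    L
a=4:    W    W    W    L    L    W    W    W
a=5:    W    W    L    W    W    W    W    W
a=6:    L    L    W    W    W    W    L    L
a=7:    W    W    W    L    L    W    W    W
Cells with no legal move (terminal, hence L): (0,0), (0,1).
The remaining L cells, each justified by listing all of its moves:
(0,6): moves to (0,4)(W), (0,3)(W), (0,2)(W); every one is W ⇒ L
(0,7): moves to (0,5)(W), (0,4)(W), (0,3)(W); every one is W ⇒ L
(1,3): moves to (0,3)(W), (1,1)(W), (1,0)(W), (0,2)(W); every one is W ⇒ L
(1,4): moves to (0,4)(W), (1,2)(W), (1,1)(W), (1,0)(W), (0,3)(W); every one is W ⇒ L
(2,2): moves to (1,2)(W), (0,2)(W), (2,0)(W), (1,1)(W); every one is W ⇒ L
(3,0): moves to (2,0)(W), (1,0)(W); every one is W ⇒ L
(3,1): moves to (2,1)(W), (1,1)(W), (2,0)(W); every one is W ⇒ L
(3,6): moves to (2,6)(W), (1,6)(W), (3,4)(W), (3,3)(W), (3,2)(W), (2,5)(W); every one is W ⇒ L
(3,7): moves to (2,7)(W), (1,7)(W), (3,5)(W), (3,4)(W), (3,3)(W), (2,6)(W); every one is W ⇒ L
(4,3): moves to (3,3)(W), (2,3)(W), (0,3)(W), (4,1)(W), (4,0)(W), (3,2)(W); every one is W ⇒ L
(4,4): moves to (3,4)(W), (2,4)(W), (0,4)(W), (4,2)(W), (4,1)(W), (4,0)(W), (3,3)(W); every one is W ⇒ L
(5,2): moves to (4,2)(W), (3,2)(W), (1,2)(W), (5,0)(W), (4,1)(W); every one is W ⇒ L
(6,0): moves to (5,0)(W), (4,0)(W), (2,0)(W); every one is W ⇒ L
(6,1): moves to (5,1)(W), (4,1)(W), (2,1)(W), (5,0)(W); every one is W ⇒ L
(6,6): moves to (5,6)(W), (4,6)(W), (2,6)(W), (6,4)(W), (6,3)(W), (6,2)(W), (5,5)(W); every one is W ⇒ L
(6,7): moves to (5,7)(W), (4,7)(W), (2,7)(W), (6,5)(W), (6,4)(W), (6,3)(W), (5,6)(W); every one is W ⇒ L
(7,3): moves to (6,3)(W), (5,3)(W), (3,3)(W), (7,1)(W), (7,0)(W), (6,2)(W); every one is W ⇒ L
(7,4): moves to (6,4)(W), (5,4)(W), (3,4)(W), (7,2)(W), (7,1)(W), (7,0)(W), (6,3)(W); every one is W ⇒ L
Every other cell has at least one move into one of the L cells above, so it is W.
L cells per row: a=0: 4, a=1: 2, a=2: 1, a=3: 4, a=4: 2, a=5: 1, a=6: 4, a=7: 2; total 20.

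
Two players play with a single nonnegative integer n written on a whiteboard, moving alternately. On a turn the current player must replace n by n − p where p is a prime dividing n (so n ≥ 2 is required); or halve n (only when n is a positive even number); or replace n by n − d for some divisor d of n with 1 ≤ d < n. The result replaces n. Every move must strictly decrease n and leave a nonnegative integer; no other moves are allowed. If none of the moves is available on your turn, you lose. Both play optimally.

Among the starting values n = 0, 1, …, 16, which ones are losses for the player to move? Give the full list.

Build the W/L table. Terminal = L. A non-terminal position is W if it has a move to some L; otherwise it is L.
n=0: no move → L
n=1: no move → L
n=2: W (go to 0, an L position)
n=3: W (go to 0, an L position)
n=4: L (options 2(W), 3(W) are all W)
n=5: W (go to 0, an L position)
n=6: W (go to 4, an L position)
n=7: W (go to 0, an L position)
n=8: W (go to 4, an L position)
n=9: L (options 6(W), 8(W) are all W)
n=10: W (go to 9, an L position)
n=11: W (go to 0, an L position)
n=12: W (go to 9, an L position)
n=13: W (go to 0, an L position)
n=14: L (options 7(W), 12(W), 13(W) are all W)
n=15: W (go to 14, an L position)
n=16: W (go to 14, an L position)
Reading off the rows marked L gives the requested list; there are 5 such values of n.

0, 1, 4, 9, 14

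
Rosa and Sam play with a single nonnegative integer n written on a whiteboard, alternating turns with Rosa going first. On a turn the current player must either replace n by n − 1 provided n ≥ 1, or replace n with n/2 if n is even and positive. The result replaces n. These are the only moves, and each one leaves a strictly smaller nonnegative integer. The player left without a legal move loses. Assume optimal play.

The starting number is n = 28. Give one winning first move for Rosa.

Move to 27.

Compute win/loss labels from the base case upward. A position with no move is L. Any other position is W if it can reach an L in one move, else L.
n=0: no move → L
n=1: →0(L), so W
n=2: →1(W) only, which is W, so L
n=3: →2(L), so W
n=4: →2(L), so W
n=5: →4(W) only, which is W, so L
n=6: →5(L), so W
n=7: →6(W) only, which is W, so L
n=8: →7(L), so W
n=9: →8(W) only, which is W, so L
n=10: →5(L), so W
n=11: →10(W) only, which is W, so L
n=12: →11(L), so W
n=13: →12(W) only, which is W, so L
n=14: →7(L), so W
n=15: →14(W) only, which is W, so L
n=16: →15(L), so W
n=17: →16(W) only, which is W, so L
n=18: →9(L), so W
n=19: →18(W) only, which is W, so L
n=20: →19(L), so W
n=21: →20(W) only, which is W, so L
n=22: →11(L), so W
n=23: →22(W) only, which is W, so L
n=24: →23(L), so W
n=25: →24(W) only, which is W, so L
n=26: →13(L), so W
n=27: →26(W) only, which is W, so L
n=28: →27(L), so W
From 28, the L positions reachable in one move are: 27.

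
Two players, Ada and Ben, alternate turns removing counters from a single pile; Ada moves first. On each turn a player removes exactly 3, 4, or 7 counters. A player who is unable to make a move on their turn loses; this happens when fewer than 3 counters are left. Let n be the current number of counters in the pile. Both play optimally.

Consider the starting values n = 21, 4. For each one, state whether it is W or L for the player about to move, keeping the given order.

21: L, 4: W

Work bottom-up. With no move the player to move loses. Otherwise the position is W if at least one move leads to an L position for the opponent, and L if every move leads to a W.
n=0: no move → L
n=1: no move → L
n=2: no move → L
n=3: can move to 0, which is L ⇒ W
n=4: can move to 1, which is L ⇒ W
n=5: can move to 2, which is L ⇒ W
n=6: can move to 2, which is L ⇒ W
n=7: can move to 0, which is L ⇒ W
n=8: can move to 1, which is L ⇒ W
n=9: can move to 2, which is L ⇒ W
n=10: moves to 7(W), 6(W), 3(W); every one is W ⇒ L
n=11: moves to 8(W), 7(W), 4(W); every one is W ⇒ L
n=12: moves to 9(W), 8(W), 5(W); every one is W ⇒ L
n=13: can move to 10, which is L ⇒ W
n=14: can move to 11, which is L ⇒ W
n=15: can move to 12, which is L ⇒ W
n=16: can move to 12, which is L ⇒ W
n=17: can move to 10, which is L ⇒ W
n=18: can move to 11, which is L ⇒ W
n=19: can move to 12, which is L ⇒ W
n=20: moves to 17(W), 16(W), 13(W); every one is W ⇒ L
n=21: moves to 18(W), 17(W), 14(W); every one is W ⇒ L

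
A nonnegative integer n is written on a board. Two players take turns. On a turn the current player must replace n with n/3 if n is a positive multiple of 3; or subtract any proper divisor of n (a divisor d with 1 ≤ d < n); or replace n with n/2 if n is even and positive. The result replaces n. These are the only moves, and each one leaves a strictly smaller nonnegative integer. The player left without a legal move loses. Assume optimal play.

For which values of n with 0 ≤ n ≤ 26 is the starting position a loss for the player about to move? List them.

Label each position W (a win for the player to move) or L (a loss). A position with no legal move is L; any other position is W exactly when some move reaches an L, and L when every move reaches a W.
n=0: no move → L
n=1: no move → L
n=2: →1(L), so W
n=3: →1(L), so W
n=4: →2(W), 3(W) — all W, so L
n=5: →4(L), so W
n=6: →4(L), so W
n=7: →6(W) only, which is W, so L
n=8: →4(L), so W
n=9: →3(W), 6(W), 8(W) — all W, so L
n=10: →9(L), so W
n=11: →10(W) only, which is W, so L
n=12: →4(L), so W
n=13: →12(W) only, which is W, so L
n=14: →7(L), so W
n=15: →5(W), 10(W), 12(W), 14(W) — all W, so L
n=16: →15(L), so W
n=17: →16(W) only, which is W, so L
n=18: →9(L), so W
n=19: →18(W) only, which is W, so L
n=20: →15(L), so W
n=21: →7(L), so W
n=22: →11(L), so W
n=23: →22(W) only, which is W, so L
n=24: →23(L), so W
n=25: →20(W), 24(W) — all W, so L
n=26: →13(L), so W
The losing starting values of n are exactly the entries labelled L in this table (12 of them).

0, 1, 4, 7, 9, 11, 13, 15, 17, 19, 23, 25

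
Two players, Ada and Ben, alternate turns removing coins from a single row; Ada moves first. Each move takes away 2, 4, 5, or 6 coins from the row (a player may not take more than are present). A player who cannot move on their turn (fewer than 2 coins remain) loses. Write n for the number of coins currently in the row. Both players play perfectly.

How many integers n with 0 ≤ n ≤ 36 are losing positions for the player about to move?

Build the W/L table. Terminal = L. A non-terminal position is W if it has a move to some L; otherwise it is L.
n=0: no move → L
n=1: no move → L
n=2: →0(L), so W
n=3: →1(L), so W
n=4: →0(L), so W
n=5: →1(L), so W
n=6: →1(L), so W
n=7: →1(L), so W
n=8: →6(W), 4(W), 3(W), 2(W) — all W, so L
n=9: →7(W), 5(W), 4(W), 3(W) — all W, so L
n=10: →8(L), so W
n=11: →9(L), so W
n=12: →8(L), so W
n=13: →9(L), so W
n=14: →9(L), so W
n=15: →9(L), so W
n=16: →14(W), 12(W), 11(W), 10(W) — all W, so L
n=17: →15(W), 13(W), 12(W), 11(W) — all W, so L
n=18: →16(L), so W
n=19: →17(L), so W
n=20: →16(L), so W
n=21: →17(L), so W
n=22: →17(L), so W
n=23: →17(L), so W
n=24: →22(W), 20(W), 19(W), 18(W) — all W, so L
n=25: →23(W), 21(W), 20(W), 19(W) — all W, so L
n=26: →24(L), so W
n=27: →25(L), so W
n=28: →24(L), so W
n=29: →25(L), so W
n=30: →25(L), so W
n=31: →25(L), so W
n=32: →30(W), 28(W), 27(W), 26(W) — all W, so L
n=33: →31(W), 29(W), 28(W), 27(W) — all W, so L
n=34: →32(L), so W
n=35: →33(L), so W
n=36: →32(L), so W
L entries with 0 ≤ n ≤ 36: n = 0, 1, 8, 9, 16, 17, 24, 25, 32, 33; that makes 10.

10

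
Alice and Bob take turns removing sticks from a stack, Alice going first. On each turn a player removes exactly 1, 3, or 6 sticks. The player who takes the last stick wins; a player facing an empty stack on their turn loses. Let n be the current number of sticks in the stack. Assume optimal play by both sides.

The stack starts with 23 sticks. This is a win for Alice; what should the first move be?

Use the standard recursion: the mover loses at a terminal position; elsewhere, the mover wins exactly when some move hands the opponent an L position.
n=0: no move → L
n=1: can move to 0, which is L ⇒ W
n=2: the only move is to 1(W), a W ⇒ L
n=3: can move to 2, which is L ⇒ W
n=4: moves to 3(W), 1(W); every one is W ⇒ L
n=5: can move to 4, which is L ⇒ W
n=6: can move to 0, which is L ⇒ W
n=7: can move to 4, which is L ⇒ W
n=8: can move to 2, which is L ⇒ W
n=9: moves to 8(W), 6(W), 3(W); every one is W ⇒ L
n=10: can move to 9, which is L ⇒ W
n=11: moves to 10(W), 8(W), 5(W); every one is W ⇒ L
n=12: can move to 11, which is L ⇒ W
n=13: moves to 12(W), 10(W), 7(W); every one is W ⇒ L
n=14: can move to 13, which is L ⇒ W
n=15: can move to 9, which is L ⇒ W
n=16: can move to 13, which is L ⇒ W
n=17: can move to 11, which is L ⇒ W
n=18: moves to 17(W), 15(W), 12(W); every one is W ⇒ L
n=19: can move to 18, which is L ⇒ W
n=20: moves to 19(W), 17(W), 14(W); every one is W ⇒ L
n=21: can move to 20, which is L ⇒ W
n=22: moves to 21(W), 19(W), 16(W); every one is W ⇒ L
n=23: can move to 22, which is L ⇒ W
From 23, the L positions reachable in one move are: 22, 20. Any move reaching one of these is winning.

Remove 1, leaving 22.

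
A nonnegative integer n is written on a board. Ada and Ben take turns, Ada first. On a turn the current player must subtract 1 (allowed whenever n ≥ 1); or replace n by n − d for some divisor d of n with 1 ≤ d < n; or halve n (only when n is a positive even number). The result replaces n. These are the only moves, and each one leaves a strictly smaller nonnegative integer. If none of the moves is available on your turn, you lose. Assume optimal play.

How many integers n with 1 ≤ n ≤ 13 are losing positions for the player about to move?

6

Label each position W (a win for the player to move) or L (a loss). A position with no legal move is L; any other position is W exactly when some move reaches an L, and L when every move reaches a W.
n=0: no move → L
n=1: can move to 0, which is L ⇒ W
n=2: the only move is to 1(W), a W ⇒ L
n=3: can move to 2, which is L ⇒ W
n=4: can move to 2, which is L ⇒ W
n=5: the only move is to 4(W), a W ⇒ L
n=6: can move to 5, which is L ⇒ W
n=7: the only move is to 6(W), a W ⇒ L
n=8: can move to 7, which is L ⇒ W
n=9: moves to 6(W), 8(W); every one is W ⇒ L
n=10: can move to 5, which is L ⇒ W
n=11: the only move is to 10(W), a W ⇒ L
n=12: can move to 9, which is L ⇒ W
n=13: the only move is to 12(W), a W ⇒ L
L entries with 1 ≤ n ≤ 13 (n=0 is outside the asked range and is not counted): n = 2, 5, 7, 9, 11, 13; that makes 6.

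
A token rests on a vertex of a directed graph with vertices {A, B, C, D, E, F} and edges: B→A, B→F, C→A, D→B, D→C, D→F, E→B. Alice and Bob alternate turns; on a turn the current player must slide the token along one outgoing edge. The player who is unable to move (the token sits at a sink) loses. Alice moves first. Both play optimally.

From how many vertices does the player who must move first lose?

Compute win/loss labels from the base case upward. A position with no move is L. Any other position is W if it can reach an L in one move, else L.
Every edge goes from a vertex to one that appears earlier in the order F, A, B, C, D, E, so processing vertices in that order labels each vertex after all of its successors.
F: no outgoing edge → L
A: no outgoing edge → L
B: W (go to A, an L position)
C: W (go to A, an L position)
D: W (go to F, an L position)
E: L (sole option B(W) is W)
The L vertices are A, E, F; that is 3 in all.

3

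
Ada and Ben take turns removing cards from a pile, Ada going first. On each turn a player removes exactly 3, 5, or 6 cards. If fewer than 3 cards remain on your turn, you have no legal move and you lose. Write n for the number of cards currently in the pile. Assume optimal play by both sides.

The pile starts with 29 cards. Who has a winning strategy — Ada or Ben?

Ben wins.

Work bottom-up. With no move the player to move loses. Otherwise the position is W if at least one move leads to an L position for the opponent, and L if every move leads to a W.
n=0: no move → L
n=1: no move → L
n=2: no move → L
n=3: W (go to 0, an L position)
n=4: W (go to 1, an L position)
n=5: W (go to 2, an L position)
n=6: W (go to 1, an L position)
n=7: W (go to 2, an L position)
n=8: W (go to 2, an L position)
n=9: L (options 6(W), 4(W), 3(W) are all W)
n=10: L (options 7(W), 5(W), 4(W) are all W)
n=11: L (options 8(W), 6(W), 5(W) are all W)
n=12: W (go to 9, an L position)
n=13: W (go to 10, an L position)
n=14: W (go to 11, an L position)
n=15: W (go to 10, an L position)
n=16: W (go to 11, an L position)
n=17: W (go to 11, an L position)
n=18: L (options 15(W), 13(W), 12(W) are all W)
n=19: L (options 16(W), 14(W), 13(W) are all W)
n=20: L (options 17(W), 15(W), 14(W) are all W)
n=21: W (go to 18, an L position)
n=22: W (go to 19, an L position)
n=23: W (go to 20, an L position)
n=24: W (go to 19, an L position)
n=25: W (go to 20, an L position)
n=26: W (go to 20, an L position)
n=27: L (options 24(W), 22(W), 21(W) are all W)
n=28: L (options 25(W), 23(W), 22(W) are all W)
n=29: L (options 26(W), 24(W), 23(W) are all W)
Every move from 29 reaches a W position, so the mover loses.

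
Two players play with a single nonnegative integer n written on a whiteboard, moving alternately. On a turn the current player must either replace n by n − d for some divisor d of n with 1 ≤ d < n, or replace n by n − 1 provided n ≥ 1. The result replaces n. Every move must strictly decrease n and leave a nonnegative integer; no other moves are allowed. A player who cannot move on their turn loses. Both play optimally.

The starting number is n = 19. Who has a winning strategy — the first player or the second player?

The second player wins.

Label each position W (a win for the player to move) or L (a loss). A position with no legal move is L; any other position is W exactly when some move reaches an L, and L when every move reaches a W.
n=0: no move → L
n=1: reaches L-position 0 → W
n=2: only reaches 1(W), which is W → L
n=3: reaches L-position 2 → W
n=4: reaches L-position 2 → W
n=5: only reaches 4(W), which is W → L
n=6: reaches L-position 5 → W
n=7: only reaches 6(W), which is W → L
n=8: reaches L-position 7 → W
n=9: only reaches 6(W), 8(W), all W → L
n=10: reaches L-position 5 → W
n=11: only reaches 10(W), which is W → L
n=12: reaches L-position 9 → W
n=13: only reaches 12(W), which is W → L
n=14: reaches L-position 7 → W
n=15: only reaches 10(W), 12(W), 14(W), all W → L
n=16: reaches L-position 15 → W
n=17: only reaches 16(W), which is W → L
n=18: reaches L-position 9 → W
n=19: only reaches 18(W), which is W → L
Every move from 19 reaches a W position, so the mover loses.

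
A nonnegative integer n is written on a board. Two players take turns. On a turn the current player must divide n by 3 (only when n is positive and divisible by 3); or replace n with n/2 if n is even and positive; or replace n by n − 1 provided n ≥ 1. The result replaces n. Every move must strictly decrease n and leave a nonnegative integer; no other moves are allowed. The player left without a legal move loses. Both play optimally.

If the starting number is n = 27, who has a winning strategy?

The first player wins.

Classify positions by backward induction: terminal positions (no move available) are L. From any other position, the mover wins iff some move reaches an L.
n=0: no move → L
n=1: W (go to 0, an L position)
n=2: L (sole option 1(W) is W)
n=3: W (go to 2, an L position)
n=4: W (go to 2, an L position)
n=5: L (sole option 4(W) is W)
n=6: W (go to 2, an L position)
n=7: L (sole option 6(W) is W)
n=8: W (go to 7, an L position)
n=9: L (options 3(W), 8(W) are all W)
n=10: W (go to 5, an L position)
n=11: L (sole option 10(W) is W)
n=12: W (go to 11, an L position)
n=13: L (sole option 12(W) is W)
n=14: W (go to 7, an L position)
n=15: W (go to 5, an L position)
n=16: L (options 8(W), 15(W) are all W)
n=17: W (go to 16, an L position)
n=18: W (go to 9, an L position)
n=19: L (sole option 18(W) is W)
n=20: W (go to 19, an L position)
n=21: W (go to 7, an L position)
n=22: W (go to 11, an L position)
n=23: L (sole option 22(W) is W)
n=24: W (go to 23, an L position)
n=25: L (sole option 24(W) is W)
n=26: W (go to 13, an L position)
n=27: W (go to 9, an L position)
The starting position 27 is W: the player to move should move to 9, handing over an L position.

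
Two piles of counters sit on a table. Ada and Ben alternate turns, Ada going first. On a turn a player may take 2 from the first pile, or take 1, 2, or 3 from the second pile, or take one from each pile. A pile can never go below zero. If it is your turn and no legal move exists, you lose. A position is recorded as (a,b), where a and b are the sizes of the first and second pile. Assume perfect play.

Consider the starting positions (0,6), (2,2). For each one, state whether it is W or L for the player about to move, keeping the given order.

(0,6): W, (2,2): L

Compute win/loss labels from the base case upward. A position with no move is L. Any other position is W if it can reach an L in one move, else L.
No move ever increases a pile, so every position that can arise here has a ≤ 2 and b ≤ 6; it is enough to label the cells with 0 ≤ a ≤ 2 and 0 ≤ b ≤ 6.
Every move lowers a or b (never raises either), so fill the grid row by row in increasing a, and left to right within a row: each cell's successors are then already labelled.
      b=0  b=1  b=2  b=3  b=4  b=5  b=6
a=0:    L    W    W    W    L    W    W
a=1:    L    W    W    W    L    W    W
a=2:    W    W    L    W    W    W    L
Cells with no legal move (terminal, hence L): (0,0), (1,0).
The remaining L cells, each justified by listing all of its moves:
(0,4): L (options (0,3)(W), (0,2)(W), (0,1)(W) are all W)
(1,4): L (options (1,3)(W), (1,2)(W), (1,1)(W), (0,3)(W) are all W)
(2,2): L (options (0,2)(W), (2,1)(W), (2,0)(W), (1,1)(W) are all W)
(2,6): L (options (0,6)(W), (2,5)(W), (2,4)(W), (2,3)(W), (1,5)(W) are all W)
Every other cell has at least one move into one of the L cells above, so it is W.
(0,6): the move to (0,4) reaches an L cell, so W
(2,2): one of the L cells justified above, so L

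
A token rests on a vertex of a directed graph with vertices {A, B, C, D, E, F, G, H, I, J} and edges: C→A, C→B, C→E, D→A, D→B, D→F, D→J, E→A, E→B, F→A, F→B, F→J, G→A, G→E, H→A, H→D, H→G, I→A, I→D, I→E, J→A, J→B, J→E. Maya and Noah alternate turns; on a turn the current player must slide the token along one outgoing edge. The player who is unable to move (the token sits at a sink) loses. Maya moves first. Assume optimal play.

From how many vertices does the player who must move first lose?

2

Label each position W (a win for the player to move) or L (a loss). A position with no legal move is L; any other position is W exactly when some move reaches an L, and L when every move reaches a W.
Every edge goes from a vertex to one that appears earlier in the order B, A, E, J, G, F, C, D, I, H, so processing vertices in that order labels each vertex after all of its successors.
B: no outgoing edge → L
A: no outgoing edge → L
E: →A(L), so W
J: →A(L), so W
G: →A(L), so W
F: →A(L), so W
C: →A(L), so W
D: →A(L), so W
I: →A(L), so W
H: →A(L), so W
The L vertices are A, B; that is 2 in all.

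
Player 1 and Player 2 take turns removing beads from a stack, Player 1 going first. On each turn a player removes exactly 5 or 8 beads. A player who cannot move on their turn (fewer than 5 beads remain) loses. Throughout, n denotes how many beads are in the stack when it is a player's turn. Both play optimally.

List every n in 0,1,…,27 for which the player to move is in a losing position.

Classify positions by backward induction: terminal positions (no move available) are L. From any other position, the mover wins iff some move reaches an L.
n=0: no move → L
n=1: no move → L
n=2: no move → L
n=3: no move → L
n=4: no move → L
n=5: W (go to 0, an L position)
n=6: W (go to 1, an L position)
n=7: W (go to 2, an L position)
n=8: W (go to 3, an L position)
n=9: W (go to 4, an L position)
n=10: W (go to 2, an L position)
n=11: W (go to 3, an L position)
n=12: W (go to 4, an L position)
n=13: L (options 8(W), 5(W) are all W)
n=14: L (options 9(W), 6(W) are all W)
n=15: L (options 10(W), 7(W) are all W)
n=16: L (options 11(W), 8(W) are all W)
n=17: L (options 12(W), 9(W) are all W)
n=18: W (go to 13, an L position)
n=19: W (go to 14, an L position)
n=20: W (go to 15, an L position)
n=21: W (go to 16, an L position)
n=22: W (go to 17, an L position)
n=23: W (go to 15, an L position)
n=24: W (go to 16, an L position)
n=25: W (go to 17, an L position)
n=26: L (options 21(W), 18(W) are all W)
n=27: L (options 22(W), 19(W) are all W)
The losing starting values of n are exactly the entries labelled L in this table (12 of them).

0, 1, 2, 3, 4, 13, 14, 15, 16, 17, 26, 27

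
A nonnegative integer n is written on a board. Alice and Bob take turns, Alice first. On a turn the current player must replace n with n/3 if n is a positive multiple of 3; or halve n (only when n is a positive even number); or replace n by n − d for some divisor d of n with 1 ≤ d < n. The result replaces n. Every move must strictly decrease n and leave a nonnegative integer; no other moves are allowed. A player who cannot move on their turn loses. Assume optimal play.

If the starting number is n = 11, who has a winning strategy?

Build the W/L table. Terminal = L. A non-terminal position is W if it has a move to some L; otherwise it is L.
n=0: no move → L
n=1: no move → L
n=2: can move to 1, which is L ⇒ W
n=3: can move to 1, which is L ⇒ W
n=4: moves to 2(W), 3(W); every one is W ⇒ L
n=5: can move to 4, which is L ⇒ W
n=6: can move to 4, which is L ⇒ W
n=7: the only move is to 6(W), a W ⇒ L
n=8: can move to 4, which is L ⇒ W
n=9: moves to 3(W), 6(W), 8(W); every one is W ⇒ L
n=10: can move to 9, which is L ⇒ W
n=11: the only move is to 10(W), a W ⇒ L
Every move from 11 reaches a W position, so the mover loses.

Bob wins.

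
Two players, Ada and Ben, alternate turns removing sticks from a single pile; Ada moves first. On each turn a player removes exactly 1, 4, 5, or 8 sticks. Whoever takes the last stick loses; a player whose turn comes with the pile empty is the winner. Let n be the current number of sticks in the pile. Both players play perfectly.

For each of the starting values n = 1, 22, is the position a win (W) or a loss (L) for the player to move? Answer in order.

Label each position W (a win for the player to move) or L (a loss). A position with no legal move is W; any other position is W exactly when some move reaches an L, and L when every move reaches a W.
n=0: no move; the opponent has just taken the last stick and therefore loses → W
n=1: the only move is to 0(W), a W ⇒ L
n=2: can move to 1, which is L ⇒ W
n=3: the only move is to 2(W), a W ⇒ L
n=4: can move to 3, which is L ⇒ W
n=5: can move to 1, which is L ⇒ W
n=6: can move to 1, which is L ⇒ W
n=7: can move to 3, which is L ⇒ W
n=8: can move to 3, which is L ⇒ W
n=9: can move to 1, which is L ⇒ W
n=10: moves to 9(W), 6(W), 5(W), 2(W); every one is W ⇒ L
n=11: can move to 10, which is L ⇒ W
n=12: moves to 11(W), 8(W), 7(W), 4(W); every one is W ⇒ L
n=13: can move to 12, which is L ⇒ W
n=14: can move to 10, which is L ⇒ W
n=15: can move to 10, which is L ⇒ W
n=16: can move to 12, which is L ⇒ W
n=17: can move to 12, which is L ⇒ W
n=18: can move to 10, which is L ⇒ W
n=19: moves to 18(W), 15(W), 14(W), 11(W); every one is W ⇒ L
n=20: can move to 19, which is L ⇒ W
n=21: moves to 20(W), 17(W), 16(W), 13(W); every one is W ⇒ L
n=22: can move to 21, which is L ⇒ W

1: L, 22: W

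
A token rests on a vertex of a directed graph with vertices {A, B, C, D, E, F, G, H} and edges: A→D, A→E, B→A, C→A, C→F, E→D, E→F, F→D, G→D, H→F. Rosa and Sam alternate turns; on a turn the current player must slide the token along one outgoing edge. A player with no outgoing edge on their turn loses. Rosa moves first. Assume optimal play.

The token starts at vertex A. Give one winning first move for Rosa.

Move to D.

Label each position W (a win for the player to move) or L (a loss). A position with no legal move is L; any other position is W exactly when some move reaches an L, and L when every move reaches a W.
Every edge goes from a vertex to one that appears earlier in the order D, F, E, G, H, A, B, C, so processing vertices in that order labels each vertex after all of its successors.
D: no outgoing edge → L
F: →D(L), so W
E: →D(L), so W
G: →D(L), so W
H: →F(W) only, which is W, so L
A: →D(L), so W
B: →A(W) only, which is W, so L
C: →A(W), F(W) — all W, so L
From A, the L positions reachable in one move are: D.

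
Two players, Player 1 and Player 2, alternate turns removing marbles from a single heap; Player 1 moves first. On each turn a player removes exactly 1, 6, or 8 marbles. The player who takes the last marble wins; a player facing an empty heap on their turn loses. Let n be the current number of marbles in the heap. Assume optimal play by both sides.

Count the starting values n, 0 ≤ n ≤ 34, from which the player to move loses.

Label each position W (a win for the player to move) or L (a loss). A position with no legal move is L; any other position is W exactly when some move reaches an L, and L when every move reaches a W.
n=0: no move → L
n=1: W (go to 0, an L position)
n=2: L (sole option 1(W) is W)
n=3: W (go to 2, an L position)
n=4: L (sole option 3(W) is W)
n=5: W (go to 4, an L position)
n=6: W (go to 0, an L position)
n=7: L (options 6(W), 1(W) are all W)
n=8: W (go to 7, an L position)
n=9: L (options 8(W), 3(W), 1(W) are all W)
n=10: W (go to 9, an L position)
n=11: L (options 10(W), 5(W), 3(W) are all W)
n=12: W (go to 11, an L position)
n=13: W (go to 7, an L position)
n=14: L (options 13(W), 8(W), 6(W) are all W)
n=15: W (go to 14, an L position)
n=16: L (options 15(W), 10(W), 8(W) are all W)
n=17: W (go to 16, an L position)
n=18: L (options 17(W), 12(W), 10(W) are all W)
n=19: W (go to 18, an L position)
n=20: W (go to 14, an L position)
n=21: L (options 20(W), 15(W), 13(W) are all W)
n=22: W (go to 21, an L position)
n=23: L (options 22(W), 17(W), 15(W) are all W)
n=24: W (go to 23, an L position)
n=25: L (options 24(W), 19(W), 17(W) are all W)
n=26: W (go to 25, an L position)
n=27: W (go to 21, an L position)
n=28: L (options 27(W), 22(W), 20(W) are all W)
n=29: W (go to 28, an L position)
n=30: L (options 29(W), 24(W), 22(W) are all W)
n=31: W (go to 30, an L position)
n=32: L (options 31(W), 26(W), 24(W) are all W)
n=33: W (go to 32, an L position)
n=34: W (go to 28, an L position)
L entries with 0 ≤ n ≤ 34: n = 0, 2, 4, 7, 9, 11, 14, 16, 18, 21, 23, 25, 28, 30, 32; that makes 15.

15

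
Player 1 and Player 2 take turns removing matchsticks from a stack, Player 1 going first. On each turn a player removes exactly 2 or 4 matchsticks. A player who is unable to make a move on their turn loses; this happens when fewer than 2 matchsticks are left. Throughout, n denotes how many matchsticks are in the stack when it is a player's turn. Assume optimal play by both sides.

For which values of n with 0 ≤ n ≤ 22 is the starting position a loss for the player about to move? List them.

Compute win/loss labels from the base case upward. A position with no move is L. Any other position is W if it can reach an L in one move, else L.
n=0: no move → L
n=1: no move → L
n=2: W (go to 0, an L position)
n=3: W (go to 1, an L position)
n=4: W (go to 0, an L position)
n=5: W (go to 1, an L position)
n=6: L (options 4(W), 2(W) are all W)
n=7: L (options 5(W), 3(W) are all W)
n=8: W (go to 6, an L position)
n=9: W (go to 7, an L position)
n=10: W (go to 6, an L position)
n=11: W (go to 7, an L position)
n=12: L (options 10(W), 8(W) are all W)
n=13: L (options 11(W), 9(W) are all W)
n=14: W (go to 12, an L position)
n=15: W (go to 13, an L position)
n=16: W (go to 12, an L position)
n=17: W (go to 13, an L position)
n=18: L (options 16(W), 14(W) are all W)
n=19: L (options 17(W), 15(W) are all W)
n=20: W (go to 18, an L position)
n=21: W (go to 19, an L position)
n=22: W (go to 18, an L position)
The losing starting values of n are exactly the entries labelled L in this table (8 of them).

0, 1, 6, 7, 12, 13, 18, 19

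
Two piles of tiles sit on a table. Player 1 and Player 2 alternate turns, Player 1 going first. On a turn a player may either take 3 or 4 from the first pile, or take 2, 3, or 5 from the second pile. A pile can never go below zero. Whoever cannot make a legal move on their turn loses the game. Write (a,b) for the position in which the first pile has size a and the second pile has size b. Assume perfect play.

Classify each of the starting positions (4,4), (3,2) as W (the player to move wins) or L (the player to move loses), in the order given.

Compute win/loss labels from the base case upward. A position with no move is L. Any other position is W if it can reach an L in one move, else L.
No move ever increases a pile, so every position that can arise here has a ≤ 4 and b ≤ 4; it is enough to label the cells with 0 ≤ a ≤ 4 and 0 ≤ b ≤ 4.
Every move lowers a or b (never raises either), so fill the grid row by row in increasing a, and left to right within a row: each cell's successors are then already labelled.
      b=0  b=1  b=2  b=3  b=4
a=0:    L    L    W    W    W
a=1:    L    L    W    W    W
a=2:    L    L    W    W    W
a=3:    W    W    L    L    W
a=4:    W    W    L    L    W
Cells with no legal move (terminal, hence L): (0,0), (0,1), (1,0), (1,1), (2,0), (2,1).
The remaining L cells, each justified by listing all of its moves:
(3,2): moves to (0,2)(W), (3,0)(W); every one is W ⇒ L
(3,3): moves to (0,3)(W), (3,1)(W), (3,0)(W); every one is W ⇒ L
(4,2): moves to (1,2)(W), (0,2)(W), (4,0)(W); every one is W ⇒ L
(4,3): moves to (1,3)(W), (0,3)(W), (4,1)(W), (4,0)(W); every one is W ⇒ L
Every other cell has at least one move into one of the L cells above, so it is W.
(4,4): the move to (4,2) reaches an L cell, so W
(3,2): one of the L cells justified above, so L

(4,4): W, (3,2): L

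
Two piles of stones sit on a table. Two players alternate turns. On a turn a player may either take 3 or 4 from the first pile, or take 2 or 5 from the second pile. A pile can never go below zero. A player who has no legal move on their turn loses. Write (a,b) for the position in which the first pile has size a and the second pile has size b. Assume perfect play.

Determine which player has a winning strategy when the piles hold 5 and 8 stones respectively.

Compute win/loss labels from the base case upward. A position with no move is L. Any other position is W if it can reach an L in one move, else L.
No move ever increases a pile, so every position that can arise here has a ≤ 5 and b ≤ 8; it is enough to label the cells with 0 ≤ a ≤ 5 and 0 ≤ b ≤ 8.
Every move lowers a or b (never raises either), so fill the grid row by row in increasing a, and left to right within a row: each cell's successors are then already labelled.
      b=0  b=1  b=2  b=3  b=4  b=5  b=6  b=7  b=8
a=0:    L    L    W    W    L    W    W    L    L
a=1:    L    L    W    W    L    W    W    L    L
a=2:    L    L    W    W    L    W    W    L    L
a=3:    W    W    L    L    W    W    L    W    W
a=4:    W    W    L    L    W    W    L    W    W
a=5:    W    W    L    L    W    W    L    W    W
Cells with no legal move (terminal, hence L): (0,0), (0,1), (1,0), (1,1), (2,0), (2,1).
The remaining L cells, each justified by listing all of its moves:
(0,4): only reaches (0,2)(W), which is W → L
(0,7): only reaches (0,5)(W), (0,2)(W), all W → L
(0,8): only reaches (0,6)(W), (0,3)(W), all W → L
(1,4): only reaches (1,2)(W), which is W → L
(1,7): only reaches (1,5)(W), (1,2)(W), all W → L
(1,8): only reaches (1,6)(W), (1,3)(W), all W → L
(2,4): only reaches (2,2)(W), which is W → L
(2,7): only reaches (2,5)(W), (2,2)(W), all W → L
(2,8): only reaches (2,6)(W), (2,3)(W), all W → L
(3,2): only reaches (0,2)(W), (3,0)(W), all W → L
(3,3): only reaches (0,3)(W), (3,1)(W), all W → L
(3,6): only reaches (0,6)(W), (3,4)(W), (3,1)(W), all W → L
(4,2): only reaches (1,2)(W), (0,2)(W), (4,0)(W), all W → L
(4,3): only reaches (1,3)(W), (0,3)(W), (4,1)(W), all W → L
(4,6): only reaches (1,6)(W), (0,6)(W), (4,4)(W), (4,1)(W), all W → L
(5,2): only reaches (2,2)(W), (1,2)(W), (5,0)(W), all W → L
(5,3): only reaches (2,3)(W), (1,3)(W), (5,1)(W), all W → L
(5,6): only reaches (2,6)(W), (1,6)(W), (5,4)(W), (5,1)(W), all W → L
Every other cell has at least one move into one of the L cells above, so it is W.
The starting position (5,8) is W: the player to move should move to (2,8), handing over an L position.

The first player wins.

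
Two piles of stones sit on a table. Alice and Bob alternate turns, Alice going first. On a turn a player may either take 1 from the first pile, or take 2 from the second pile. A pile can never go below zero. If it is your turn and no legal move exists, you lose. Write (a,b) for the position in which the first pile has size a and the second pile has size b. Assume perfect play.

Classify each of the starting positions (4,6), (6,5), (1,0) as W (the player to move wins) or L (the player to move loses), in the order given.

(4,6): W, (6,5): L, (1,0): W

Positions with no move are L. A position that does have a move is losing for the player to move precisely when every available move leads to a winning position for the opponent. Fill in the labels:
No move ever increases a pile, so every position that can arise here has a ≤ 6 and b ≤ 6; it is enough to label the cells with 0 ≤ a ≤ 6 and 0 ≤ b ≤ 6.
Every move lowers a or b (never raises either), so fill the grid row by row in increasing a, and left to right within a row: each cell's successors are then already labelled.
      b=0  b=1  b=2  b=3  b=4  b=5  b=6
a=0:    L    L    W    W    L    L    W
a=1:    W    W    L    L    W    W    L
a=2:    L    L    W    W    L    L    W
a=3:    W    W    L    L    W    W    L
a=4:    L    L    W    W    L    L    W
a=5:    W    W    L    L    W    W    L
a=6:    L    L    W    W    L    L    W
Cells with no legal move (terminal, hence L): (0,0), (0,1).
The remaining L cells, each justified by listing all of its moves:
(0,4): only reaches (0,2)(W), which is W → L
(0,5): only reaches (0,3)(W), which is W → L
(1,2): only reaches (0,2)(W), (1,0)(W), all W → L
(1,3): only reaches (0,3)(W), (1,1)(W), all W → L
(1,6): only reaches (0,6)(W), (1,4)(W), all W → L
(2,0): only reaches (1,0)(W), which is W → L
(2,1): only reaches (1,1)(W), which is W → L
(2,4): only reaches (1,4)(W), (2,2)(W), all W → L
(2,5): only reaches (1,5)(W), (2,3)(W), all W → L
(3,2): only reaches (2,2)(W), (3,0)(W), all W → L
(3,3): only reaches (2,3)(W), (3,1)(W), all W → L
(3,6): only reaches (2,6)(W), (3,4)(W), all W → L
(4,0): only reaches (3,0)(W), which is W → L
(4,1): only reaches (3,1)(W), which is W → L
(4,4): only reaches (3,4)(W), (4,2)(W), all W → L
(4,5): only reaches (3,5)(W), (4,3)(W), all W → L
(5,2): only reaches (4,2)(W), (5,0)(W), all W → L
(5,3): only reaches (4,3)(W), (5,1)(W), all W → L
(5,6): only reaches (4,6)(W), (5,4)(W), all W → L
(6,0): only reaches (5,0)(W), which is W → L
(6,1): only reaches (5,1)(W), which is W → L
(6,4): only reaches (5,4)(W), (6,2)(W), all W → L
(6,5): only reaches (5,5)(W), (6,3)(W), all W → L
Every other cell has at least one move into one of the L cells above, so it is W.
(4,6): the move to (3,6) reaches an L cell, so W
(6,5): one of the L cells justified above, so L
(1,0): the move to (0,0) reaches an L cell, so W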